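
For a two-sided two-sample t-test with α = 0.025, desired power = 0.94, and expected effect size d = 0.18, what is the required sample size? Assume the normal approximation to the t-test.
n = 890 per group

Sample size formula (two-sample t-test, normal approximation):
n = 2 · ((z_{α/2} + z_β) / d)²

z_{α/2} = 2.241 (for α = 0.025, two-sided)
z_β = 1.555 (for power = 0.94)
d = 0.18

n = 2 · ((2.241 + 1.555) / 0.18)²
n = 2 · (21.089)²
n ≈ 889.49
Round up to the next whole number: n = 890 per group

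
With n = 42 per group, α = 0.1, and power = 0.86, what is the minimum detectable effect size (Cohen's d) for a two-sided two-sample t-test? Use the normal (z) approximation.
d ≈ 0.59

Minimum detectable effect (two-sample t-test, normal approximation):
d = (z_{α/2} + z_β) / √(n/2)
d = (1.645 + 1.080) / √(42/2)
d = 2.725 / 4.583
d ≈ 0.59

By Cohen's convention (0.2 small / 0.5 medium / 0.8 large): medium effect.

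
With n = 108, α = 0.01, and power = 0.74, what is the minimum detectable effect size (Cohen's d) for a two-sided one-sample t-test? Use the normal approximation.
d ≈ 0.31

Minimum detectable effect (one-sample t-test, normal approximation):
d = (z_{α/2} + z_β) / √n
d = (2.576 + 0.643) / √108
d = 3.219 / 10.392
d ≈ 0.31

By Cohen's convention (0.2 small / 0.5 medium / 0.8 large): small effect.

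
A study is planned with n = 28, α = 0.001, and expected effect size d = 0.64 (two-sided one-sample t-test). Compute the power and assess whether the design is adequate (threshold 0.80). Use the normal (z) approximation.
Power ≈ 0.54; the study is underpowered (power < 0.80)

Power calculation (one-sample t-test, normal approximation):
z_β = d · √n - z_{α/2}
z_β = 0.64 · √28 - 3.291
z_β = 0.64 · 5.292 - 3.291
z_β = 0.096

Power = Φ(z_β) = Φ(0.096) ≈ 0.538

Effect size d = 0.64 is medium by Cohen's convention (0.2/0.5/0.8).

Threshold: power ≥ 0.80 is conventionally adequate.
Power ≈ 0.54 → the study is underpowered (power < 0.80).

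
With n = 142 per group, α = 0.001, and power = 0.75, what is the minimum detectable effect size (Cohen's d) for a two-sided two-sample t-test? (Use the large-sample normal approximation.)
d ≈ 0.47

Minimum detectable effect (two-sample t-test, normal approximation):
d = (z_{α/2} + z_β) / √(n/2)
d = (3.291 + 0.674) / √(142/2)
d = 3.965 / 8.426
d ≈ 0.47

By Cohen's convention (0.2 small / 0.5 medium / 0.8 large): small effect.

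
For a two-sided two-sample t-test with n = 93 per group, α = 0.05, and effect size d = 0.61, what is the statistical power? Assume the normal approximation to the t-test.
Power ≈ 0.99

Power calculation (two-sample t-test, normal approximation):
z_β = d · √(n/2) - z_{α/2}
z_β = 0.61 · √(93/2) - 1.960
z_β = 0.61 · 6.819 - 1.960
z_β = 2.200

Power = Φ(z_β) = Φ(2.200) ≈ 0.986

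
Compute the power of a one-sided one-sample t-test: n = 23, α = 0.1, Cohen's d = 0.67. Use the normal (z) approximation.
Power ≈ 0.97

Power calculation (one-sample t-test, normal approximation):
z_β = d · √n - z_α
z_β = 0.67 · √23 - 1.282
z_β = 0.67 · 4.796 - 1.282
z_β = 1.932

Power = Φ(z_β) = Φ(1.932) ≈ 0.973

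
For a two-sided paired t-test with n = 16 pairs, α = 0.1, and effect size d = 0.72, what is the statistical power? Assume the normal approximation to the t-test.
Power ≈ 0.89

Power calculation (paired t-test, normal approximation):
z_β = d · √n - z_{α/2}
z_β = 0.72 · √16 - 1.645
z_β = 0.72 · 4.000 - 1.645
z_β = 1.235

Power = Φ(z_β) = Φ(1.235) ≈ 0.892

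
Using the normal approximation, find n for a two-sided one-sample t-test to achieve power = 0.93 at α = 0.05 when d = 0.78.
n = 20

Sample size formula (one-sample t-test, normal approximation):
n = ((z_{α/2} + z_β) / d)²

z_{α/2} = 1.960 (for α = 0.05, two-sided)
z_β = 1.476 (for power = 0.93)
d = 0.78

n = ((1.960 + 1.476) / 0.78)²
n = (4.405)²
n ≈ 19.40
Round up to the next whole number: n = 20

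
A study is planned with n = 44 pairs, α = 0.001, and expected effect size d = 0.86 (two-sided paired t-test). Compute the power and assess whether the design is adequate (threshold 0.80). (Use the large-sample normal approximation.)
Power ≈ 0.99; the study is adequately powered (power ≥ 0.80)

Power calculation (paired t-test, normal approximation):
z_β = d · √n - z_{α/2}
z_β = 0.86 · √44 - 3.291
z_β = 0.86 · 6.633 - 3.291
z_β = 2.414

Power = Φ(z_β) = Φ(2.414) ≈ 0.992

Effect size d = 0.86 is large by Cohen's convention (0.2/0.5/0.8).

Threshold: power ≥ 0.80 is conventionally adequate.
Power ≈ 0.99 → the study is adequately powered (power ≥ 0.80).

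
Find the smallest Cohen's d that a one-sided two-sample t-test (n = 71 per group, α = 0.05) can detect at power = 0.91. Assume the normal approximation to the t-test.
d ≈ 0.50

Minimum detectable effect (two-sample t-test, normal approximation):
d = (z_α + z_β) / √(n/2)
d = (1.645 + 1.341) / √(71/2)
d = 2.986 / 5.958
d ≈ 0.50

By Cohen's convention (0.2 small / 0.5 medium / 0.8 large): medium effect.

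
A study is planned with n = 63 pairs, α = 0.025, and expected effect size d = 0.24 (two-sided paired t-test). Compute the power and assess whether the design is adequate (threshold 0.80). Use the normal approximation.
Power ≈ 0.37; the study is underpowered (power < 0.80)

Power calculation (paired t-test, normal approximation):
z_β = d · √n - z_{α/2}
z_β = 0.24 · √63 - 2.241
z_β = 0.24 · 7.937 - 2.241
z_β = -0.336

Power = Φ(z_β) = Φ(-0.336) ≈ 0.368

Effect size d = 0.24 is small by Cohen's convention (0.2/0.5/0.8).

Threshold: power ≥ 0.80 is conventionally adequate.
Power ≈ 0.37 → the study is underpowered (power < 0.80).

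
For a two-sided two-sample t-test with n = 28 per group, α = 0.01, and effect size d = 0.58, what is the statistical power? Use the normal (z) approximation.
Power ≈ 0.34

Power calculation (two-sample t-test, normal approximation):
z_β = d · √(n/2) - z_{α/2}
z_β = 0.58 · √(28/2) - 2.576
z_β = 0.58 · 3.742 - 2.576
z_β = -0.406

Power = Φ(z_β) = Φ(-0.406) ≈ 0.342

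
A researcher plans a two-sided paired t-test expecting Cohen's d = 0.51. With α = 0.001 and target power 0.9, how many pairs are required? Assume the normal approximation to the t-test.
n = 81 pairs

Sample size formula (paired t-test, normal approximation):
n = ((z_{α/2} + z_β) / d)²

z_{α/2} = 3.291 (for α = 0.001, two-sided)
z_β = 1.282 (for power = 0.9)
d = 0.51

n = ((3.291 + 1.282) / 0.51)²
n = (8.967)²
n ≈ 80.41
Round up to the next whole number: n = 81 pairs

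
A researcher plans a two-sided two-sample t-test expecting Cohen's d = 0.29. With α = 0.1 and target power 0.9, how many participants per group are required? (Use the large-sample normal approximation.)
n = 204 per group

Sample size formula (two-sample t-test, normal approximation):
n = 2 · ((z_{α/2} + z_β) / d)²

z_{α/2} = 1.645 (for α = 0.1, two-sided)
z_β = 1.282 (for power = 0.9)
d = 0.29

n = 2 · ((1.645 + 1.282) / 0.29)²
n = 2 · (10.093)²
n ≈ 203.74
Round up to the next whole number: n = 204 per group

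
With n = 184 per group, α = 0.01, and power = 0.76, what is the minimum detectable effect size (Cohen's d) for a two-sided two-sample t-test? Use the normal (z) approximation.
d ≈ 0.34

Minimum detectable effect (two-sample t-test, normal approximation):
d = (z_{α/2} + z_β) / √(n/2)
d = (2.576 + 0.706) / √(184/2)
d = 3.282 / 9.592
d ≈ 0.34

By Cohen's convention (0.2 small / 0.5 medium / 0.8 large): small effect.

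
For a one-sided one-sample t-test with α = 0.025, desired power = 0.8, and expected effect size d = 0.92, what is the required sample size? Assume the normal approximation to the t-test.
n = 10

Sample size formula (one-sample t-test, normal approximation):
n = ((z_α + z_β) / d)²

z_α = 1.960 (for α = 0.025, one-sided)
z_β = 0.842 (for power = 0.8)
d = 0.92

n = ((1.960 + 0.842) / 0.92)²
n = (3.046)²
n ≈ 9.28
Round up to the next whole number: n = 10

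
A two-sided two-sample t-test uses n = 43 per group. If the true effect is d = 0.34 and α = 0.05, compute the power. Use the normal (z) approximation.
Power ≈ 0.35

Power calculation (two-sample t-test, normal approximation):
z_β = d · √(n/2) - z_{α/2}
z_β = 0.34 · √(43/2) - 1.960
z_β = 0.34 · 4.637 - 1.960
z_β = -0.383

Power = Φ(z_β) = Φ(-0.383) ≈ 0.351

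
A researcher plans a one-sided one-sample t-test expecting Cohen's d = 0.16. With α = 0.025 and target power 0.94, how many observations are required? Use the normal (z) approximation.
n = 483

Sample size formula (one-sample t-test, normal approximation):
n = ((z_α + z_β) / d)²

z_α = 1.960 (for α = 0.025, one-sided)
z_β = 1.555 (for power = 0.94)
d = 0.16

n = ((1.960 + 1.555) / 0.16)²
n = (21.969)²
n ≈ 482.64
Round up to the next whole number: n = 483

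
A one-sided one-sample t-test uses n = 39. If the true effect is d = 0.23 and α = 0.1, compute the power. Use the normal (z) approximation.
Power ≈ 0.56

Power calculation (one-sample t-test, normal approximation):
z_β = d · √n - z_α
z_β = 0.23 · √39 - 1.282
z_β = 0.23 · 6.245 - 1.282
z_β = 0.155

Power = Φ(z_β) = Φ(0.155) ≈ 0.562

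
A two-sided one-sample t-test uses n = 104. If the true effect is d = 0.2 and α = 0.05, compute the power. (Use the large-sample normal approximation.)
Power ≈ 0.53

Power calculation (one-sample t-test, normal approximation):
z_β = d · √n - z_{α/2}
z_β = 0.2 · √104 - 1.960
z_β = 0.2 · 10.198 - 1.960
z_β = 0.080

Power = Φ(z_β) = Φ(0.080) ≈ 0.532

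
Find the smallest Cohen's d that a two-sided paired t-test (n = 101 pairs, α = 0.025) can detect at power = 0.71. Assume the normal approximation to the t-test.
d ≈ 0.28

Minimum detectable effect (paired t-test, normal approximation):
d = (z_{α/2} + z_β) / √n
d = (2.241 + 0.553) / √101
d = 2.795 / 10.050
d ≈ 0.28

By Cohen's convention (0.2 small / 0.5 medium / 0.8 large): small effect.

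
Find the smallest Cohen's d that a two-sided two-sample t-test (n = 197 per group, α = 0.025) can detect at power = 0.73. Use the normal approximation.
d ≈ 0.29

Minimum detectable effect (two-sample t-test, normal approximation):
d = (z_{α/2} + z_β) / √(n/2)
d = (2.241 + 0.613) / √(197/2)
d = 2.854 / 9.925
d ≈ 0.29

By Cohen's convention (0.2 small / 0.5 medium / 0.8 large): small effect.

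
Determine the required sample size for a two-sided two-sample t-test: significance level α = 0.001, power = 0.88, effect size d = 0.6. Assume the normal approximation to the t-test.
n = 111 per group

Sample size formula (two-sample t-test, normal approximation):
n = 2 · ((z_{α/2} + z_β) / d)²

z_{α/2} = 3.291 (for α = 0.001, two-sided)
z_β = 1.175 (for power = 0.88)
d = 0.6

n = 2 · ((3.291 + 1.175) / 0.6)²
n = 2 · (7.443)²
n ≈ 110.80
Round up to the next whole number: n = 111 per group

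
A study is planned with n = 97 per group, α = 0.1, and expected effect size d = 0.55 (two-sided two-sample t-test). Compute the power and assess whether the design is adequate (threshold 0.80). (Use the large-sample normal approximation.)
Power ≈ 0.99; the study is adequately powered (power ≥ 0.80)

Power calculation (two-sample t-test, normal approximation):
z_β = d · √(n/2) - z_{α/2}
z_β = 0.55 · √(97/2) - 1.645
z_β = 0.55 · 6.964 - 1.645
z_β = 2.185

Power = Φ(z_β) = Φ(2.185) ≈ 0.986

Effect size d = 0.55 is medium by Cohen's convention (0.2/0.5/0.8).

Threshold: power ≥ 0.80 is conventionally adequate.
Power ≈ 0.99 → the study is adequately powered (power ≥ 0.80).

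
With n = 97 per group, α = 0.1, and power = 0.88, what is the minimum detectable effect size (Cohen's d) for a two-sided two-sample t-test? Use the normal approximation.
d ≈ 0.40

Minimum detectable effect (two-sample t-test, normal approximation):
d = (z_{α/2} + z_β) / √(n/2)
d = (1.645 + 1.175) / √(97/2)
d = 2.820 / 6.964
d ≈ 0.40

By Cohen's convention (0.2 small / 0.5 medium / 0.8 large): small effect.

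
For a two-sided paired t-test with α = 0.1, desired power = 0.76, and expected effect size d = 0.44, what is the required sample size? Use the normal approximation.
n = 29 pairs

Sample size formula (paired t-test, normal approximation):
n = ((z_{α/2} + z_β) / d)²

z_{α/2} = 1.645 (for α = 0.1, two-sided)
z_β = 0.706 (for power = 0.76)
d = 0.44

n = ((1.645 + 0.706) / 0.44)²
n = (5.343)²
n ≈ 28.55
Round up to the next whole number: n = 29 pairs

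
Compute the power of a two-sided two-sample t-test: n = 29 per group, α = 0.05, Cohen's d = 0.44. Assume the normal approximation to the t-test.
Power ≈ 0.39

Power calculation (two-sample t-test, normal approximation):
z_β = d · √(n/2) - z_{α/2}
z_β = 0.44 · √(29/2) - 1.960
z_β = 0.44 · 3.808 - 1.960
z_β = -0.284

Power = Φ(z_β) = Φ(-0.284) ≈ 0.388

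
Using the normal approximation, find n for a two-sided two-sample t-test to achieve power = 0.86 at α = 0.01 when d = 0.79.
n = 43 per group

Sample size formula (two-sample t-test, normal approximation):
n = 2 · ((z_{α/2} + z_β) / d)²

z_{α/2} = 2.576 (for α = 0.01, two-sided)
z_β = 1.080 (for power = 0.86)
d = 0.79

n = 2 · ((2.576 + 1.080) / 0.79)²
n = 2 · (4.628)²
n ≈ 42.84
Round up to the next whole number: n = 43 per group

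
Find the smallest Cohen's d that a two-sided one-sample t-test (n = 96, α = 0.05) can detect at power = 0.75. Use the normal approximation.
d ≈ 0.27

Minimum detectable effect (one-sample t-test, normal approximation):
d = (z_{α/2} + z_β) / √n
d = (1.960 + 0.674) / √96
d = 2.634 / 9.798
d ≈ 0.27

By Cohen's convention (0.2 small / 0.5 medium / 0.8 large): small effect.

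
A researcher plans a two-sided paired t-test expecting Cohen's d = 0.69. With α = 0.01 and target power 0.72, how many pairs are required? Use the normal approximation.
n = 21 pairs

Sample size formula (paired t-test, normal approximation):
n = ((z_{α/2} + z_β) / d)²

z_{α/2} = 2.576 (for α = 0.01, two-sided)
z_β = 0.583 (for power = 0.72)
d = 0.69

n = ((2.576 + 0.583) / 0.69)²
n = (4.578)²
n ≈ 20.96
Round up to the next whole number: n = 21 pairs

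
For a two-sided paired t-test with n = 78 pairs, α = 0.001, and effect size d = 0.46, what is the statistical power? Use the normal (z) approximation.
Power ≈ 0.78

Power calculation (paired t-test, normal approximation):
z_β = d · √n - z_{α/2}
z_β = 0.46 · √78 - 3.291
z_β = 0.46 · 8.832 - 3.291
z_β = 0.772

Power = Φ(z_β) = Φ(0.772) ≈ 0.780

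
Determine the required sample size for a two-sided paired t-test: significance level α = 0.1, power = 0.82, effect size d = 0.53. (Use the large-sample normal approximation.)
n = 24 pairs

Sample size formula (paired t-test, normal approximation):
n = ((z_{α/2} + z_β) / d)²

z_{α/2} = 1.645 (for α = 0.1, two-sided)
z_β = 0.915 (for power = 0.82)
d = 0.53

n = ((1.645 + 0.915) / 0.53)²
n = (4.830)²
n ≈ 23.33
Round up to the next whole number: n = 24 pairs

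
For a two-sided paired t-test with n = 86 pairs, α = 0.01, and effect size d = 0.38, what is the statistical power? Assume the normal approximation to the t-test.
Power ≈ 0.83

Power calculation (paired t-test, normal approximation):
z_β = d · √n - z_{α/2}
z_β = 0.38 · √86 - 2.576
z_β = 0.38 · 9.274 - 2.576
z_β = 0.948

Power = Φ(z_β) = Φ(0.948) ≈ 0.828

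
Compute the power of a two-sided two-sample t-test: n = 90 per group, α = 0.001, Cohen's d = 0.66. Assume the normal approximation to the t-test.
Power ≈ 0.87

Power calculation (two-sample t-test, normal approximation):
z_β = d · √(n/2) - z_{α/2}
z_β = 0.66 · √(90/2) - 3.291
z_β = 0.66 · 6.708 - 3.291
z_β = 1.137

Power = Φ(z_β) = Φ(1.137) ≈ 0.872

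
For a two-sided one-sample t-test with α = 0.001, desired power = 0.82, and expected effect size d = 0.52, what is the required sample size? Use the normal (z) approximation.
n = 66

Sample size formula (one-sample t-test, normal approximation):
n = ((z_{α/2} + z_β) / d)²

z_{α/2} = 3.291 (for α = 0.001, two-sided)
z_β = 0.915 (for power = 0.82)
d = 0.52

n = ((3.291 + 0.915) / 0.52)²
n = (8.088)²
n ≈ 65.42
Round up to the next whole number: n = 66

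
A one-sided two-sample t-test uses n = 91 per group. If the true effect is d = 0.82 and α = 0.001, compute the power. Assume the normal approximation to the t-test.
Power ≈ 0.99

Power calculation (two-sample t-test, normal approximation):
z_β = d · √(n/2) - z_α
z_β = 0.82 · √(91/2) - 3.090
z_β = 0.82 · 6.745 - 3.090
z_β = 2.441

Power = Φ(z_β) = Φ(2.441) ≈ 0.993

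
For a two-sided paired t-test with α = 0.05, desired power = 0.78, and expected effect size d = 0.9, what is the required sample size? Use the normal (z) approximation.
n = 10 pairs

Sample size formula (paired t-test, normal approximation):
n = ((z_{α/2} + z_β) / d)²

z_{α/2} = 1.960 (for α = 0.05, two-sided)
z_β = 0.772 (for power = 0.78)
d = 0.9

n = ((1.960 + 0.772) / 0.9)²
n = (3.036)²
n ≈ 9.22
Round up to the next whole number: n = 10 pairs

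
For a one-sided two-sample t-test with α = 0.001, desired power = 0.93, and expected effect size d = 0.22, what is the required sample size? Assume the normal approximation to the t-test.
n = 862 per group

Sample size formula (two-sample t-test, normal approximation):
n = 2 · ((z_α + z_β) / d)²

z_α = 3.090 (for α = 0.001, one-sided)
z_β = 1.476 (for power = 0.93)
d = 0.22

n = 2 · ((3.090 + 1.476) / 0.22)²
n = 2 · (20.755)²
n ≈ 861.54
Round up to the next whole number: n = 862 per group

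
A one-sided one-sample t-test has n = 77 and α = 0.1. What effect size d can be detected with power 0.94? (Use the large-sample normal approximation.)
d ≈ 0.32

Minimum detectable effect (one-sample t-test, normal approximation):
d = (z_α + z_β) / √n
d = (1.282 + 1.555) / √77
d = 2.836 / 8.775
d ≈ 0.32

By Cohen's convention (0.2 small / 0.5 medium / 0.8 large): small effect.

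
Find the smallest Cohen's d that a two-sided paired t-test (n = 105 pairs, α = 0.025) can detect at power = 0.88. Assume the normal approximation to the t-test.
d ≈ 0.33

Minimum detectable effect (paired t-test, normal approximation):
d = (z_{α/2} + z_β) / √n
d = (2.241 + 1.175) / √105
d = 3.416 / 10.247
d ≈ 0.33

By Cohen's convention (0.2 small / 0.5 medium / 0.8 large): small effect.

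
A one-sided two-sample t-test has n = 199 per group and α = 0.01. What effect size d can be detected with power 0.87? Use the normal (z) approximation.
d ≈ 0.35

Minimum detectable effect (two-sample t-test, normal approximation):
d = (z_α + z_β) / √(n/2)
d = (2.326 + 1.126) / √(199/2)
d = 3.453 / 9.975
d ≈ 0.35

By Cohen's convention (0.2 small / 0.5 medium / 0.8 large): small effect.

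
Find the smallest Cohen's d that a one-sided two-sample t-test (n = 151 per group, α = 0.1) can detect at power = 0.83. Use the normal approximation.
d ≈ 0.26

Minimum detectable effect (two-sample t-test, normal approximation):
d = (z_α + z_β) / √(n/2)
d = (1.282 + 0.954) / √(151/2)
d = 2.236 / 8.689
d ≈ 0.26

By Cohen's convention (0.2 small / 0.5 medium / 0.8 large): small effect.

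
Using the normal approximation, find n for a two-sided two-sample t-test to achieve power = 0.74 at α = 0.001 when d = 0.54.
n = 107 per group

Sample size formula (two-sample t-test, normal approximation):
n = 2 · ((z_{α/2} + z_β) / d)²

z_{α/2} = 3.291 (for α = 0.001, two-sided)
z_β = 0.643 (for power = 0.74)
d = 0.54

n = 2 · ((3.291 + 0.643) / 0.54)²
n = 2 · (7.285)²
n ≈ 106.14
Round up to the next whole number: n = 107 per group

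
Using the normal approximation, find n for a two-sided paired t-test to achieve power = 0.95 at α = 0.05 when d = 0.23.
n = 246 pairs

Sample size formula (paired t-test, normal approximation):
n = ((z_{α/2} + z_β) / d)²

z_{α/2} = 1.960 (for α = 0.05, two-sided)
z_β = 1.645 (for power = 0.95)
d = 0.23

n = ((1.960 + 1.645) / 0.23)²
n = (15.674)²
n ≈ 245.67
Round up to the next whole number: n = 246 pairs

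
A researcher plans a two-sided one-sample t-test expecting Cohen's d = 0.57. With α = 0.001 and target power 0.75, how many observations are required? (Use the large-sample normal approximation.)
n = 49

Sample size formula (one-sample t-test, normal approximation):
n = ((z_{α/2} + z_β) / d)²

z_{α/2} = 3.291 (for α = 0.001, two-sided)
z_β = 0.674 (for power = 0.75)
d = 0.57

n = ((3.291 + 0.674) / 0.57)²
n = (6.956)²
n ≈ 48.39
Round up to the next whole number: n = 49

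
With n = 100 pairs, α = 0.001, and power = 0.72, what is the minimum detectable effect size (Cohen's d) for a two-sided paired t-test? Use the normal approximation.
d ≈ 0.39

Minimum detectable effect (paired t-test, normal approximation):
d = (z_{α/2} + z_β) / √n
d = (3.291 + 0.583) / √100
d = 3.873 / 10.000
d ≈ 0.39

By Cohen's convention (0.2 small / 0.5 medium / 0.8 large): small effect.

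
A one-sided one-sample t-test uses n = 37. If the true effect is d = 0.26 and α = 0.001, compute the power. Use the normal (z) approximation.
Power ≈ 0.07

Power calculation (one-sample t-test, normal approximation):
z_β = d · √n - z_α
z_β = 0.26 · √37 - 3.090
z_β = 0.26 · 6.083 - 3.090
z_β = -1.509

Power = Φ(z_β) = Φ(-1.509) ≈ 0.066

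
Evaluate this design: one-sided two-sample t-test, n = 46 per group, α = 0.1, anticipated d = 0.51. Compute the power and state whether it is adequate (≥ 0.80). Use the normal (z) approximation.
Power ≈ 0.88; the study is adequately powered (power ≥ 0.80)

Power calculation (two-sample t-test, normal approximation):
z_β = d · √(n/2) - z_α
z_β = 0.51 · √(46/2) - 1.282
z_β = 0.51 · 4.796 - 1.282
z_β = 1.164

Power = Φ(z_β) = Φ(1.164) ≈ 0.878

Effect size d = 0.51 is medium by Cohen's convention (0.2/0.5/0.8).

Threshold: power ≥ 0.80 is conventionally adequate.
Power ≈ 0.88 → the study is adequately powered (power ≥ 0.80).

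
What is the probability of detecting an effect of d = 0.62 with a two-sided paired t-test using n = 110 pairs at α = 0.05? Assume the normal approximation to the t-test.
Power ≈ 1.00

Power calculation (paired t-test, normal approximation):
z_β = d · √n - z_{α/2}
z_β = 0.62 · √110 - 1.960
z_β = 0.62 · 10.488 - 1.960
z_β = 4.543

Power = Φ(z_β) = Φ(4.543) ≈ 1.000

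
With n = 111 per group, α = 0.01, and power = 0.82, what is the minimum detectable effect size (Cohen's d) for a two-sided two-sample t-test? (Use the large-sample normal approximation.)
d ≈ 0.47

Minimum detectable effect (two-sample t-test, normal approximation):
d = (z_{α/2} + z_β) / √(n/2)
d = (2.576 + 0.915) / √(111/2)
d = 3.491 / 7.450
d ≈ 0.47

By Cohen's convention (0.2 small / 0.5 medium / 0.8 large): small effect.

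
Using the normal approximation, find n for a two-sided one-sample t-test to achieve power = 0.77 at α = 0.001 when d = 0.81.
n = 25

Sample size formula (one-sample t-test, normal approximation):
n = ((z_{α/2} + z_β) / d)²

z_{α/2} = 3.291 (for α = 0.001, two-sided)
z_β = 0.739 (for power = 0.77)
d = 0.81

n = ((3.291 + 0.739) / 0.81)²
n = (4.975)²
n ≈ 24.75
Round up to the next whole number: n = 25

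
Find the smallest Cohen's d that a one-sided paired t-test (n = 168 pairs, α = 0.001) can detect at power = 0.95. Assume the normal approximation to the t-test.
d ≈ 0.37

Minimum detectable effect (paired t-test, normal approximation):
d = (z_α + z_β) / √n
d = (3.090 + 1.645) / √168
d = 4.735 / 12.961
d ≈ 0.37

By Cohen's convention (0.2 small / 0.5 medium / 0.8 large): small effect.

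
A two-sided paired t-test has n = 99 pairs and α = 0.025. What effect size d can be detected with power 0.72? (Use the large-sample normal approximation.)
d ≈ 0.28

Minimum detectable effect (paired t-test, normal approximation):
d = (z_{α/2} + z_β) / √n
d = (2.241 + 0.583) / √99
d = 2.824 / 9.950
d ≈ 0.28

By Cohen's convention (0.2 small / 0.5 medium / 0.8 large): small effect.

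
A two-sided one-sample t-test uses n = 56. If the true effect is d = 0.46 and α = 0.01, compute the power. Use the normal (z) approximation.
Power ≈ 0.81

Power calculation (one-sample t-test, normal approximation):
z_β = d · √n - z_{α/2}
z_β = 0.46 · √56 - 2.576
z_β = 0.46 · 7.483 - 2.576
z_β = 0.866

Power = Φ(z_β) = Φ(0.866) ≈ 0.807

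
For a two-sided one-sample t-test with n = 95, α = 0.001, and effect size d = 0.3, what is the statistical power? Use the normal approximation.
Power ≈ 0.36

Power calculation (one-sample t-test, normal approximation):
z_β = d · √n - z_{α/2}
z_β = 0.3 · √95 - 3.291
z_β = 0.3 · 9.747 - 3.291
z_β = -0.366

Power = Φ(z_β) = Φ(-0.366) ≈ 0.357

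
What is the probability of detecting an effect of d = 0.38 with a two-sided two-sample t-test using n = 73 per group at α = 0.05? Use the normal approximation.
Power ≈ 0.63

Power calculation (two-sample t-test, normal approximation):
z_β = d · √(n/2) - z_{α/2}
z_β = 0.38 · √(73/2) - 1.960
z_β = 0.38 · 6.042 - 1.960
z_β = 0.336

Power = Φ(z_β) = Φ(0.336) ≈ 0.631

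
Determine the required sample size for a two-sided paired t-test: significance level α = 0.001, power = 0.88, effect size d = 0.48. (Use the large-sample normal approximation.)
n = 87 pairs

Sample size formula (paired t-test, normal approximation):
n = ((z_{α/2} + z_β) / d)²

z_{α/2} = 3.291 (for α = 0.001, two-sided)
z_β = 1.175 (for power = 0.88)
d = 0.48

n = ((3.291 + 1.175) / 0.48)²
n = (9.304)²
n ≈ 86.56
Round up to the next whole number: n = 87 pairs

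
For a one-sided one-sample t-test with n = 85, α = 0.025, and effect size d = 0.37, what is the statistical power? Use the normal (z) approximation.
Power ≈ 0.93

Power calculation (one-sample t-test, normal approximation):
z_β = d · √n - z_α
z_β = 0.37 · √85 - 1.960
z_β = 0.37 · 9.220 - 1.960
z_β = 1.451

Power = Φ(z_β) = Φ(1.451) ≈ 0.927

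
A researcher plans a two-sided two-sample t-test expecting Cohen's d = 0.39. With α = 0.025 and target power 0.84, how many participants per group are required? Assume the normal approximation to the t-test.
n = 138 per group

Sample size formula (two-sample t-test, normal approximation):
n = 2 · ((z_{α/2} + z_β) / d)²

z_{α/2} = 2.241 (for α = 0.025, two-sided)
z_β = 0.994 (for power = 0.84)
d = 0.39

n = 2 · ((2.241 + 0.994) / 0.39)²
n = 2 · (8.295)²
n ≈ 137.61
Round up to the next whole number: n = 138 per group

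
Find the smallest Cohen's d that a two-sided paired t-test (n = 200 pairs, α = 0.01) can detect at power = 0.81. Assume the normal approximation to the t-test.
d ≈ 0.24

Minimum detectable effect (paired t-test, normal approximation):
d = (z_{α/2} + z_β) / √n
d = (2.576 + 0.878) / √200
d = 3.454 / 14.142
d ≈ 0.24

By Cohen's convention (0.2 small / 0.5 medium / 0.8 large): small effect.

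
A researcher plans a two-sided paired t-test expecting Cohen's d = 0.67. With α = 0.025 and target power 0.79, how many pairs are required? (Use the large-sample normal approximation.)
n = 21 pairs

Sample size formula (paired t-test, normal approximation):
n = ((z_{α/2} + z_β) / d)²

z_{α/2} = 2.241 (for α = 0.025, two-sided)
z_β = 0.806 (for power = 0.79)
d = 0.67

n = ((2.241 + 0.806) / 0.67)²
n = (4.548)²
n ≈ 20.68
Round up to the next whole number: n = 21 pairs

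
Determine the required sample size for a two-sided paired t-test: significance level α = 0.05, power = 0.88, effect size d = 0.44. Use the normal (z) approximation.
n = 51 pairs

Sample size formula (paired t-test, normal approximation):
n = ((z_{α/2} + z_β) / d)²

z_{α/2} = 1.960 (for α = 0.05, two-sided)
z_β = 1.175 (for power = 0.88)
d = 0.44

n = ((1.960 + 1.175) / 0.44)²
n = (7.125)²
n ≈ 50.77
Round up to the next whole number: n = 51 pairs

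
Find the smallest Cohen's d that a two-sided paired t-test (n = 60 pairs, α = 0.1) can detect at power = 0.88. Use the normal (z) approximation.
d ≈ 0.36

Minimum detectable effect (paired t-test, normal approximation):
d = (z_{α/2} + z_β) / √n
d = (1.645 + 1.175) / √60
d = 2.820 / 7.746
d ≈ 0.36

By Cohen's convention (0.2 small / 0.5 medium / 0.8 large): small effect.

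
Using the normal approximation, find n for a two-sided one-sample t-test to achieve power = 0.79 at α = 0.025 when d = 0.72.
n = 18

Sample size formula (one-sample t-test, normal approximation):
n = ((z_{α/2} + z_β) / d)²

z_{α/2} = 2.241 (for α = 0.025, two-sided)
z_β = 0.806 (for power = 0.79)
d = 0.72

n = ((2.241 + 0.806) / 0.72)²
n = (4.232)²
n ≈ 17.91
Round up to the next whole number: n = 18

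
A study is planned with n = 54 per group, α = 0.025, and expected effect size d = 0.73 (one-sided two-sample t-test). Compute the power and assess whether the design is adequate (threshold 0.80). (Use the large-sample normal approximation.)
Power ≈ 0.97; the study is adequately powered (power ≥ 0.80)

Power calculation (two-sample t-test, normal approximation):
z_β = d · √(n/2) - z_α
z_β = 0.73 · √(54/2) - 1.960
z_β = 0.73 · 5.196 - 1.960
z_β = 1.833

Power = Φ(z_β) = Φ(1.833) ≈ 0.967

Effect size d = 0.73 is medium by Cohen's convention (0.2/0.5/0.8).

Threshold: power ≥ 0.80 is conventionally adequate.
Power ≈ 0.97 → the study is adequately powered (power ≥ 0.80).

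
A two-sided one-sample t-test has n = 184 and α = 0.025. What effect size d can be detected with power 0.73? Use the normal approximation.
d ≈ 0.21

Minimum detectable effect (one-sample t-test, normal approximation):
d = (z_{α/2} + z_β) / √n
d = (2.241 + 0.613) / √184
d = 2.854 / 13.565
d ≈ 0.21

By Cohen's convention (0.2 small / 0.5 medium / 0.8 large): small effect.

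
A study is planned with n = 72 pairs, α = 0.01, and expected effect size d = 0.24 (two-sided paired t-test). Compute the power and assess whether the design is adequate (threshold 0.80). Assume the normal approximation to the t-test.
Power ≈ 0.29; the study is underpowered (power < 0.80)

Power calculation (paired t-test, normal approximation):
z_β = d · √n - z_{α/2}
z_β = 0.24 · √72 - 2.576
z_β = 0.24 · 8.485 - 2.576
z_β = -0.539

Power = Φ(z_β) = Φ(-0.539) ≈ 0.295

Effect size d = 0.24 is small by Cohen's convention (0.2/0.5/0.8).

Threshold: power ≥ 0.80 is conventionally adequate.
Power ≈ 0.29 → the study is underpowered (power < 0.80).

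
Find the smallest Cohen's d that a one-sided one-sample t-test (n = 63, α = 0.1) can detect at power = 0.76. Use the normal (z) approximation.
d ≈ 0.25

Minimum detectable effect (one-sample t-test, normal approximation):
d = (z_α + z_β) / √n
d = (1.282 + 0.706) / √63
d = 1.988 / 7.937
d ≈ 0.25

By Cohen's convention (0.2 small / 0.5 medium / 0.8 large): small effect.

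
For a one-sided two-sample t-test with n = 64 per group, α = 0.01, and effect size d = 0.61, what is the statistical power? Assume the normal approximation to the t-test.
Power ≈ 0.87

Power calculation (two-sample t-test, normal approximation):
z_β = d · √(n/2) - z_α
z_β = 0.61 · √(64/2) - 2.326
z_β = 0.61 · 5.657 - 2.326
z_β = 1.124

Power = Φ(z_β) = Φ(1.124) ≈ 0.870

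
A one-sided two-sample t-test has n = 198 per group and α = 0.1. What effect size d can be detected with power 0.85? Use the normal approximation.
d ≈ 0.23

Minimum detectable effect (two-sample t-test, normal approximation):
d = (z_α + z_β) / √(n/2)
d = (1.282 + 1.036) / √(198/2)
d = 2.318 / 9.950
d ≈ 0.23

By Cohen's convention (0.2 small / 0.5 medium / 0.8 large): small effect.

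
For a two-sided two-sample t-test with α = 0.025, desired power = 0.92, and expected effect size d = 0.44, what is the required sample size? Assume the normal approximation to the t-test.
n = 138 per group

Sample size formula (two-sample t-test, normal approximation):
n = 2 · ((z_{α/2} + z_β) / d)²

z_{α/2} = 2.241 (for α = 0.025, two-sided)
z_β = 1.405 (for power = 0.92)
d = 0.44

n = 2 · ((2.241 + 1.405) / 0.44)²
n = 2 · (8.286)²
n ≈ 137.32
Round up to the next whole number: n = 138 per group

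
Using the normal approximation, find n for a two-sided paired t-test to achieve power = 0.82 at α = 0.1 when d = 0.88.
n = 9 pairs

Sample size formula (paired t-test, normal approximation):
n = ((z_{α/2} + z_β) / d)²

z_{α/2} = 1.645 (for α = 0.1, two-sided)
z_β = 0.915 (for power = 0.82)
d = 0.88

n = ((1.645 + 0.915) / 0.88)²
n = (2.909)²
n ≈ 8.46
Round up to the next whole number: n = 9 pairs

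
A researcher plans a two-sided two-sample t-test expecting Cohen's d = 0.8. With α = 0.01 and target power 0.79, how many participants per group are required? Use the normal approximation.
n = 36 per group

Sample size formula (two-sample t-test, normal approximation):
n = 2 · ((z_{α/2} + z_β) / d)²

z_{α/2} = 2.576 (for α = 0.01, two-sided)
z_β = 0.806 (for power = 0.79)
d = 0.8

n = 2 · ((2.576 + 0.806) / 0.8)²
n = 2 · (4.228)²
n ≈ 35.75
Round up to the next whole number: n = 36 per group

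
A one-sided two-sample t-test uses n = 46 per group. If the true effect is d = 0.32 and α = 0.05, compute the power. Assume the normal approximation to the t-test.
Power ≈ 0.46

Power calculation (two-sample t-test, normal approximation):
z_β = d · √(n/2) - z_α
z_β = 0.32 · √(46/2) - 1.645
z_β = 0.32 · 4.796 - 1.645
z_β = -0.110

Power = Φ(z_β) = Φ(-0.110) ≈ 0.456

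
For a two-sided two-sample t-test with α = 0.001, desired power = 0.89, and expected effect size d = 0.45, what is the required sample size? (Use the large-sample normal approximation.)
n = 202 per group

Sample size formula (two-sample t-test, normal approximation):
n = 2 · ((z_{α/2} + z_β) / d)²

z_{α/2} = 3.291 (for α = 0.001, two-sided)
z_β = 1.227 (for power = 0.89)
d = 0.45

n = 2 · ((3.291 + 1.227) / 0.45)²
n = 2 · (10.040)²
n ≈ 201.60
Round up to the next whole number: n = 202 per group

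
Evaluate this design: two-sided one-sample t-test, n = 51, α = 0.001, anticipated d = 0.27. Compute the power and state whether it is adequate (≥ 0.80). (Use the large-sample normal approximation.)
Power ≈ 0.09; the study is underpowered (power < 0.80)

Power calculation (one-sample t-test, normal approximation):
z_β = d · √n - z_{α/2}
z_β = 0.27 · √51 - 3.291
z_β = 0.27 · 7.141 - 3.291
z_β = -1.362

Power = Φ(z_β) = Φ(-1.362) ≈ 0.087

Effect size d = 0.27 is small by Cohen's convention (0.2/0.5/0.8).

Threshold: power ≥ 0.80 is conventionally adequate.
Power ≈ 0.09 → the study is underpowered (power < 0.80).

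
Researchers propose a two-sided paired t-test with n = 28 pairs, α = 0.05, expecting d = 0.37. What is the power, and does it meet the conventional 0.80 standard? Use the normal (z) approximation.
Power ≈ 0.50; the study is underpowered (power < 0.80)

Power calculation (paired t-test, normal approximation):
z_β = d · √n - z_{α/2}
z_β = 0.37 · √28 - 1.960
z_β = 0.37 · 5.292 - 1.960
z_β = -0.002

Power = Φ(z_β) = Φ(-0.002) ≈ 0.499

Effect size d = 0.37 is small by Cohen's convention (0.2/0.5/0.8).

Threshold: power ≥ 0.80 is conventionally adequate.
Power ≈ 0.50 → the study is underpowered (power < 0.80).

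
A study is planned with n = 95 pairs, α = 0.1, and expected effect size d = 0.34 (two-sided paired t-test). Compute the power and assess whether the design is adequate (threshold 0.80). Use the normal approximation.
Power ≈ 0.95; the study is adequately powered (power ≥ 0.80)

Power calculation (paired t-test, normal approximation):
z_β = d · √n - z_{α/2}
z_β = 0.34 · √95 - 1.645
z_β = 0.34 · 9.747 - 1.645
z_β = 1.669

Power = Φ(z_β) = Φ(1.669) ≈ 0.952

Effect size d = 0.34 is small by Cohen's convention (0.2/0.5/0.8).

Threshold: power ≥ 0.80 is conventionally adequate.
Power ≈ 0.95 → the study is adequately powered (power ≥ 0.80).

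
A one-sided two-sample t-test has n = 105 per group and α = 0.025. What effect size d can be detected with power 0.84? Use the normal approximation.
d ≈ 0.41

Minimum detectable effect (two-sample t-test, normal approximation):
d = (z_α + z_β) / √(n/2)
d = (1.960 + 0.994) / √(105/2)
d = 2.954 / 7.246
d ≈ 0.41

By Cohen's convention (0.2 small / 0.5 medium / 0.8 large): small effect.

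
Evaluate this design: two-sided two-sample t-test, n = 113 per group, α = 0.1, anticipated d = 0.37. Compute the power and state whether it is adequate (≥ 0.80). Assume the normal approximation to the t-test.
Power ≈ 0.87; the study is adequately powered (power ≥ 0.80)

Power calculation (two-sample t-test, normal approximation):
z_β = d · √(n/2) - z_{α/2}
z_β = 0.37 · √(113/2) - 1.645
z_β = 0.37 · 7.517 - 1.645
z_β = 1.136

Power = Φ(z_β) = Φ(1.136) ≈ 0.872

Effect size d = 0.37 is small by Cohen's convention (0.2/0.5/0.8).

Threshold: power ≥ 0.80 is conventionally adequate.
Power ≈ 0.87 → the study is adequately powered (power ≥ 0.80).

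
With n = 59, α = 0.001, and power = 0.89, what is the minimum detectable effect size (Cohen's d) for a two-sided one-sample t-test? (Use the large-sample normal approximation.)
d ≈ 0.59

Minimum detectable effect (one-sample t-test, normal approximation):
d = (z_{α/2} + z_β) / √n
d = (3.291 + 1.227) / √59
d = 4.517 / 7.681
d ≈ 0.59

By Cohen's convention (0.2 small / 0.5 medium / 0.8 large): medium effect.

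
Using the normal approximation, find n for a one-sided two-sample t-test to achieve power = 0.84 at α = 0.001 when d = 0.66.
n = 77 per group

Sample size formula (two-sample t-test, normal approximation):
n = 2 · ((z_α + z_β) / d)²

z_α = 3.090 (for α = 0.001, one-sided)
z_β = 0.994 (for power = 0.84)
d = 0.66

n = 2 · ((3.090 + 0.994) / 0.66)²
n = 2 · (6.188)²
n ≈ 76.58
Round up to the next whole number: n = 77 per group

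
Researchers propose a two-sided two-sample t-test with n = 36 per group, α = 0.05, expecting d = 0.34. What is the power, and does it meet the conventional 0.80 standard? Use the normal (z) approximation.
Power ≈ 0.30; the study is underpowered (power < 0.80)

Power calculation (two-sample t-test, normal approximation):
z_β = d · √(n/2) - z_{α/2}
z_β = 0.34 · √(36/2) - 1.960
z_β = 0.34 · 4.243 - 1.960
z_β = -0.517

Power = Φ(z_β) = Φ(-0.517) ≈ 0.302

Effect size d = 0.34 is small by Cohen's convention (0.2/0.5/0.8).

Threshold: power ≥ 0.80 is conventionally adequate.
Power ≈ 0.30 → the study is underpowered (power < 0.80).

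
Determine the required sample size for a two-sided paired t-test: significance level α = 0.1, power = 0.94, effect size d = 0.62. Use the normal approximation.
n = 27 pairs

Sample size formula (paired t-test, normal approximation):
n = ((z_{α/2} + z_β) / d)²

z_{α/2} = 1.645 (for α = 0.1, two-sided)
z_β = 1.555 (for power = 0.94)
d = 0.62

n = ((1.645 + 1.555) / 0.62)²
n = (5.161)²
n ≈ 26.64
Round up to the next whole number: n = 27 pairs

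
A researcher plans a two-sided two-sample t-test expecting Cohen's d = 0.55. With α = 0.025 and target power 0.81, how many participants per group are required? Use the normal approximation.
n = 65 per group

Sample size formula (two-sample t-test, normal approximation):
n = 2 · ((z_{α/2} + z_β) / d)²

z_{α/2} = 2.241 (for α = 0.025, two-sided)
z_β = 0.878 (for power = 0.81)
d = 0.55

n = 2 · ((2.241 + 0.878) / 0.55)²
n = 2 · (5.671)²
n ≈ 64.32
Round up to the next whole number: n = 65 per group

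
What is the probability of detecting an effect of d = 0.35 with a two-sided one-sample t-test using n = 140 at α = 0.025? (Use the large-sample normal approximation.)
Power ≈ 0.97

Power calculation (one-sample t-test, normal approximation):
z_β = d · √n - z_{α/2}
z_β = 0.35 · √140 - 2.241
z_β = 0.35 · 11.832 - 2.241
z_β = 1.900

Power = Φ(z_β) = Φ(1.900) ≈ 0.971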